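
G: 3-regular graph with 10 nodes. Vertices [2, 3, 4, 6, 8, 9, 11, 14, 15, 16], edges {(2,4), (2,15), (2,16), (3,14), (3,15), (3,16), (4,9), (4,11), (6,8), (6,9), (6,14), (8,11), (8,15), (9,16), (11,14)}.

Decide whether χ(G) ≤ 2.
No, G is not 2-colorable

Odd cycle [8, 11, 14, 3, 15] needs 3 colors (χ ≥ 3).
Hence χ(G) ≥ 3 > 2, so no proper 2-coloring exists.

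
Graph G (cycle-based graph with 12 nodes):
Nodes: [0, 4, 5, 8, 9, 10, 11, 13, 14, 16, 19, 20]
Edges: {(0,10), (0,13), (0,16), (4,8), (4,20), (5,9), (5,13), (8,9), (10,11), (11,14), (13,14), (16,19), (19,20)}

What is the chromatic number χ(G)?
χ(G) = 3

Clique number ω(G) = 2 (lower bound: χ ≥ ω).
Odd cycle [11, 10, 0, 13, 14] needs 3 colors (χ ≥ 3).
The coloring below uses 3 colors, so χ(G) = 3.
A valid 3-coloring: color 1: [4, 9, 10, 13, 19]; color 2: [0, 5, 8, 11, 20]; color 3: [14, 16].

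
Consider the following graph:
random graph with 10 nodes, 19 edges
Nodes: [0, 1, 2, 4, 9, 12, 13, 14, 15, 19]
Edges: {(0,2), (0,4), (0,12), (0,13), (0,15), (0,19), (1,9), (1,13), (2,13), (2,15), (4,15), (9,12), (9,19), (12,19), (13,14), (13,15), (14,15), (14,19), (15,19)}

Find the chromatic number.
Clique number ω(G) = 4 (lower bound: χ ≥ ω).
The clique on [0, 2, 13, 15] has size 4, forcing χ ≥ 4, and the coloring below uses 4 colors, so χ(G) = 4.
A valid 4-coloring: color 1: [1, 12, 15]; color 2: [0, 9, 14]; color 3: [4, 13, 19]; color 4: [2].

χ(G) = 4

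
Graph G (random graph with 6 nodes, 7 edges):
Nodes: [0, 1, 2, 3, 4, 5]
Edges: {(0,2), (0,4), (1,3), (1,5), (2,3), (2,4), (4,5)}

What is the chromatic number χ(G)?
χ(G) = 3

Clique number ω(G) = 3 (lower bound: χ ≥ ω).
The clique on [0, 2, 4] has size 3, forcing χ ≥ 3, and the coloring below uses 3 colors, so χ(G) = 3.
A valid 3-coloring: color 1: [3, 4]; color 2: [2, 5]; color 3: [0, 1].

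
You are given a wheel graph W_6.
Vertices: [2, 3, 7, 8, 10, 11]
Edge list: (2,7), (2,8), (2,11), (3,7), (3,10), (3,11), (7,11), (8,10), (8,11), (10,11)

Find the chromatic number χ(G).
χ(G) = 4

Clique number ω(G) = 3 (lower bound: χ ≥ ω).
Odd cycle [2, 7, 3, 10, 8] needs 3 colors (χ ≥ 3).
Vertex 11 is adjacent to every vertex of [2, 3, 7, 8, 10], which already need 3 colors among themselves, so 11 needs a new color (χ ≥ 4).
The coloring below uses 4 colors, so χ(G) = 4.
A valid 4-coloring: color 1: [11]; color 2: [2, 10]; color 3: [7, 8]; color 4: [3].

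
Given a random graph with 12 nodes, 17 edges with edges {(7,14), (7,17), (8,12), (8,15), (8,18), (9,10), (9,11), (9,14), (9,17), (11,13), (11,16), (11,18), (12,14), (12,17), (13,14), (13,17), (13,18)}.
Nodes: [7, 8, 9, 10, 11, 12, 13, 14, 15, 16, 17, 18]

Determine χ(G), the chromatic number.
χ(G) = 3

Clique number ω(G) = 3 (lower bound: χ ≥ ω).
The clique on [11, 13, 18] has size 3, forcing χ ≥ 3, and the coloring below uses 3 colors, so χ(G) = 3.
A valid 3-coloring: color 1: [8, 10, 11, 14, 17]; color 2: [7, 9, 12, 13, 15, 16]; color 3: [18].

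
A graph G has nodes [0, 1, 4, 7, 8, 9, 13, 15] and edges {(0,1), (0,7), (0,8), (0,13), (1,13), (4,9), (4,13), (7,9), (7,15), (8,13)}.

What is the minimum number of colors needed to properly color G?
χ(G) = 3

Clique number ω(G) = 3 (lower bound: χ ≥ ω).
The clique on [0, 8, 13] has size 3, forcing χ ≥ 3, and the coloring below uses 3 colors, so χ(G) = 3.
A valid 3-coloring: color 1: [0, 9, 15]; color 2: [7, 13]; color 3: [1, 4, 8].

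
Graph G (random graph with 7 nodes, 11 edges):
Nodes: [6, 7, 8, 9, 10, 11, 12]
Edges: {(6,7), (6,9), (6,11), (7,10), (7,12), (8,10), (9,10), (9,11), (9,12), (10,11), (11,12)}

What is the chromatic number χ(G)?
Clique number ω(G) = 3 (lower bound: χ ≥ ω).
The clique on [9, 10, 11] has size 3, forcing χ ≥ 3, and the coloring below uses 3 colors, so χ(G) = 3.
A valid 3-coloring: color 1: [7, 8, 11]; color 2: [6, 10, 12]; color 3: [9].

χ(G) = 3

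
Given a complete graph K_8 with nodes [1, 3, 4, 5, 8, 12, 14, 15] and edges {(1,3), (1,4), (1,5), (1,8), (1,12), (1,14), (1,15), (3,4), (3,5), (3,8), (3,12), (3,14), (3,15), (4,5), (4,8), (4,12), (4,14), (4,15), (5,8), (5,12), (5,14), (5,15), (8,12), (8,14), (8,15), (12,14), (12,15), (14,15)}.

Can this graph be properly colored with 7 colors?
No, G is not 7-colorable

The clique on vertices [1, 3, 4, 5, 8, 12, 14, 15] has size 8 > 7, so it alone needs 8 colors.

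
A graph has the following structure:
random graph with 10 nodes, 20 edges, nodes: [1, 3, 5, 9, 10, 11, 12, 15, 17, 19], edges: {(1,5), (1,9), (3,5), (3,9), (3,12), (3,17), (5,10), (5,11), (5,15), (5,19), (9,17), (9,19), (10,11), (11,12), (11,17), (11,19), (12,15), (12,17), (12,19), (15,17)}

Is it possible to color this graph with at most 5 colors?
A valid 5-coloring: color 1: [5, 9, 12]; color 2: [1, 3, 11, 15]; color 3: [10, 17, 19].
(χ(G) = 3 ≤ 5.)

Yes, G is 5-colorable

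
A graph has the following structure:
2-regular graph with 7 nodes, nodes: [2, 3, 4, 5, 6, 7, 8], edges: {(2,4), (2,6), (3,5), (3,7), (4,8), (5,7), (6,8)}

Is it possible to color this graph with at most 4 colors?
A valid 4-coloring: color 1: [4, 6, 7]; color 2: [2, 3, 8]; color 3: [5].
(χ(G) = 3 ≤ 4.)

Yes, G is 4-colorable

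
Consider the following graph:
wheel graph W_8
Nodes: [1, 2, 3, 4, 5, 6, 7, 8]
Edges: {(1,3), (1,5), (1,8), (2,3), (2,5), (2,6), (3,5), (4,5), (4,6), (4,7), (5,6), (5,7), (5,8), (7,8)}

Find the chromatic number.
Clique number ω(G) = 3 (lower bound: χ ≥ ω).
Odd cycle [4, 7, 8, 1, 3, 2, 6] needs 3 colors (χ ≥ 3).
Vertex 5 is adjacent to every vertex of [1, 2, 3, 4, 6, 7, 8], which already need 3 colors among themselves, so 5 needs a new color (χ ≥ 4).
The coloring below uses 4 colors, so χ(G) = 4.
A valid 4-coloring: color 1: [5]; color 2: [2, 4, 8]; color 3: [1, 6, 7]; color 4: [3].

χ(G) = 4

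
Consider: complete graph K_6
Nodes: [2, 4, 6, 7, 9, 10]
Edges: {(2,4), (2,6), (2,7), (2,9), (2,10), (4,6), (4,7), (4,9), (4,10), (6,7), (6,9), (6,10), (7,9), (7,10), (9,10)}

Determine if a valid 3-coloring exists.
No, G is not 3-colorable

The clique on vertices [2, 4, 6, 7, 9, 10] has size 6 > 3, so it alone needs 6 colors.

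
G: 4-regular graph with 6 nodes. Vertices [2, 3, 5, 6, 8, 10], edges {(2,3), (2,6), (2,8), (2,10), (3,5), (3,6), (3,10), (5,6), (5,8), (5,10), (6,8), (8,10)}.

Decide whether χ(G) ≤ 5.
Yes, G is 5-colorable

A valid 5-coloring: color 1: [6, 10]; color 2: [3, 8]; color 3: [2, 5].
(χ(G) = 3 ≤ 5.)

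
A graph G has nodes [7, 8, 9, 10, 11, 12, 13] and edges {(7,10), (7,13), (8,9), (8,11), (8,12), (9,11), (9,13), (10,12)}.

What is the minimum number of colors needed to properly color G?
χ(G) = 3

Clique number ω(G) = 3 (lower bound: χ ≥ ω).
The clique on [8, 9, 11] has size 3, forcing χ ≥ 3, and the coloring below uses 3 colors, so χ(G) = 3.
A valid 3-coloring: color 1: [7, 9, 12]; color 2: [8, 10, 13]; color 3: [11].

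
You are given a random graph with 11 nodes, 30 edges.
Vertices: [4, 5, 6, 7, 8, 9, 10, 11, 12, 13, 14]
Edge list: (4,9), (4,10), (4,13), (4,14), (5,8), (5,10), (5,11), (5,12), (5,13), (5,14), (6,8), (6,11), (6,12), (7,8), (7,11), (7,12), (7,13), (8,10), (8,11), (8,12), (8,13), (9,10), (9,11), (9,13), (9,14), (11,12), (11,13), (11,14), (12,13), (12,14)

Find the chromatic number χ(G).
χ(G) = 5

Clique number ω(G) = 5 (lower bound: χ ≥ ω).
The clique on [5, 8, 11, 12, 13] has size 5, forcing χ ≥ 5, and the coloring below uses 5 colors, so χ(G) = 5.
A valid 5-coloring: color 1: [10, 11]; color 2: [4, 12]; color 3: [6, 13, 14]; color 4: [8, 9]; color 5: [5, 7].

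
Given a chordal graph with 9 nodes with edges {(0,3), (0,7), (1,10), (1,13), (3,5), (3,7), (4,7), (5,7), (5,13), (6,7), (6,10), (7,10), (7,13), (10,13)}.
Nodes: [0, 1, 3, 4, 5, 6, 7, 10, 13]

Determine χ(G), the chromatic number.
Clique number ω(G) = 3 (lower bound: χ ≥ ω).
The clique on [1, 10, 13] has size 3, forcing χ ≥ 3, and the coloring below uses 3 colors, so χ(G) = 3.
A valid 3-coloring: color 1: [1, 7]; color 2: [3, 4, 6, 13]; color 3: [0, 5, 10].

χ(G) = 3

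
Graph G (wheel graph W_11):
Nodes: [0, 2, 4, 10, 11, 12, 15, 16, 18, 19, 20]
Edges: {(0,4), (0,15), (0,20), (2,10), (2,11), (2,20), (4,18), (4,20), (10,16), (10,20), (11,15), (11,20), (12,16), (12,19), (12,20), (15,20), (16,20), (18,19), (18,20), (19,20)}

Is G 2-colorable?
No, G is not 2-colorable

The clique on vertices [0, 4, 20] has size 3 > 2, so it alone needs 3 colors.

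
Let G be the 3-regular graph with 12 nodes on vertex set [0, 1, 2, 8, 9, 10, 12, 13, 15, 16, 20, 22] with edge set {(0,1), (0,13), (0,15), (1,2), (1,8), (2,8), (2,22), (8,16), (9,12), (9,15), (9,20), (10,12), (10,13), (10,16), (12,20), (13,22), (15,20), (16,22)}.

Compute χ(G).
Clique number ω(G) = 3 (lower bound: χ ≥ ω).
The clique on [1, 2, 8] has size 3, forcing χ ≥ 3, and the coloring below uses 3 colors, so χ(G) = 3.
A valid 3-coloring: color 1: [0, 8, 10, 20, 22]; color 2: [1, 12, 13, 15, 16]; color 3: [2, 9].

χ(G) = 3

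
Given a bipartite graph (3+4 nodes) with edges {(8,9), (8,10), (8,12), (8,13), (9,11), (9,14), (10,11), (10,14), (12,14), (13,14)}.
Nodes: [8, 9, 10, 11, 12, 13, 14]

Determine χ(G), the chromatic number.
χ(G) = 2

Clique number ω(G) = 2 (lower bound: χ ≥ ω).
The graph is bipartite (no odd cycle), so 2 colors suffice: χ(G) = 2.
A valid 2-coloring: color 1: [8, 11, 14]; color 2: [9, 10, 12, 13].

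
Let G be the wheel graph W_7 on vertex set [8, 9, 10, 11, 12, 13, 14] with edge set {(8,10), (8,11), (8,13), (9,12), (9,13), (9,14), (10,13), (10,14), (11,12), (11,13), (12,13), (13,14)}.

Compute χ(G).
Clique number ω(G) = 3 (lower bound: χ ≥ ω).
The clique on [8, 10, 13] has size 3, forcing χ ≥ 3, and the coloring below uses 3 colors, so χ(G) = 3.
A valid 3-coloring: color 1: [13]; color 2: [9, 10, 11]; color 3: [8, 12, 14].

χ(G) = 3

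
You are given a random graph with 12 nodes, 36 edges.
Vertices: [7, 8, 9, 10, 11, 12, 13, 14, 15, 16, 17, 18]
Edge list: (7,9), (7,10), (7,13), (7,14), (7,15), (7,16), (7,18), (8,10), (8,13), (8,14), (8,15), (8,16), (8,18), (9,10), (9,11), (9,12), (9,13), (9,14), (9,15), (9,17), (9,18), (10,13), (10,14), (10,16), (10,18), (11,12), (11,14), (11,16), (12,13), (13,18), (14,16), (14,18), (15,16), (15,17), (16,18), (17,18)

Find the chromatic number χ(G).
Clique number ω(G) = 5 (lower bound: χ ≥ ω).
The clique on [8, 10, 14, 16, 18] has size 5, forcing χ ≥ 5, and the coloring below uses 5 colors, so χ(G) = 5.
A valid 5-coloring: color 1: [9, 16]; color 2: [11, 15, 18]; color 3: [10, 12, 17]; color 4: [13, 14]; color 5: [7, 8].

χ(G) = 5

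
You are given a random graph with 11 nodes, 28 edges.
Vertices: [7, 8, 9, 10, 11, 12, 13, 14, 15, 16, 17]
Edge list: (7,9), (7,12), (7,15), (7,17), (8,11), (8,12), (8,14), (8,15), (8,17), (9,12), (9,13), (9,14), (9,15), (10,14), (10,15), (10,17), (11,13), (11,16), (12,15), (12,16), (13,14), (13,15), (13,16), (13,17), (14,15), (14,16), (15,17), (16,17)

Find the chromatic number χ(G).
χ(G) = 4

Clique number ω(G) = 4 (lower bound: χ ≥ ω).
The clique on [7, 9, 12, 15] has size 4, forcing χ ≥ 4, and the coloring below uses 4 colors, so χ(G) = 4.
A valid 4-coloring: color 1: [15, 16]; color 2: [11, 12, 14, 17]; color 3: [7, 8, 10, 13]; color 4: [9].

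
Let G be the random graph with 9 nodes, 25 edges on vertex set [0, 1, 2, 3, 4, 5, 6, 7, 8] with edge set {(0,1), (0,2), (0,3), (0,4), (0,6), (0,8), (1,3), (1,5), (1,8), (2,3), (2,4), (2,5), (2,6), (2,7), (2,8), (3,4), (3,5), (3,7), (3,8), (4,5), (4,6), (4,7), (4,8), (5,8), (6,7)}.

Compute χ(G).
χ(G) = 5

Clique number ω(G) = 5 (lower bound: χ ≥ ω).
The clique on [0, 2, 3, 4, 8] has size 5, forcing χ ≥ 5, and the coloring below uses 5 colors, so χ(G) = 5.
A valid 5-coloring: color 1: [3, 6]; color 2: [1, 2]; color 3: [4]; color 4: [0, 5, 7]; color 5: [8].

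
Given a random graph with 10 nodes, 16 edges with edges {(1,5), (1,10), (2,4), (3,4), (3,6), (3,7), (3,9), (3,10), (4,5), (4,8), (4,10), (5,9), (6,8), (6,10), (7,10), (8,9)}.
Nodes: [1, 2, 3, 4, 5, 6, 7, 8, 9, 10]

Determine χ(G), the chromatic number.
Clique number ω(G) = 3 (lower bound: χ ≥ ω).
The clique on [3, 4, 10] has size 3, forcing χ ≥ 3, and the coloring below uses 3 colors, so χ(G) = 3.
A valid 3-coloring: color 1: [2, 9, 10]; color 2: [3, 5, 8]; color 3: [1, 4, 6, 7].

χ(G) = 3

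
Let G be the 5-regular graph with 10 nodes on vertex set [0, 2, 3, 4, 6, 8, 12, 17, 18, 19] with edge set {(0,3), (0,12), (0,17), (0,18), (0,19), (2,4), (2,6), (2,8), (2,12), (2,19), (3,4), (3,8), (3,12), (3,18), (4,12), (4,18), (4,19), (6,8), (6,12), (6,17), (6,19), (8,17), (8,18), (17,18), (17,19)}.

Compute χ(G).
χ(G) = 4

Clique number ω(G) = 3 (lower bound: χ ≥ ω).
Odd cycle [18, 0, 19, 6, 8] needs 3 colors (χ ≥ 3).
Vertex 17 is adjacent to every vertex of [0, 6, 8, 18, 19], which already need 3 colors among themselves, so 17 needs a new color (χ ≥ 4).
The coloring below uses 4 colors, so χ(G) = 4.
A valid 4-coloring: color 1: [2, 3, 17]; color 2: [0, 4, 6]; color 3: [12, 18, 19]; color 4: [8].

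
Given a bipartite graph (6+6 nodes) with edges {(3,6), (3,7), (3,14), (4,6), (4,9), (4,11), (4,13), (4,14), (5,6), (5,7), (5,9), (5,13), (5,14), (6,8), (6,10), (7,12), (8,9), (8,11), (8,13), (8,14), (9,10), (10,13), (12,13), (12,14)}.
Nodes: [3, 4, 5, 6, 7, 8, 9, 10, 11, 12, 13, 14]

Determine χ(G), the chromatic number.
Clique number ω(G) = 2 (lower bound: χ ≥ ω).
The graph is bipartite (no odd cycle), so 2 colors suffice: χ(G) = 2.
A valid 2-coloring: color 1: [3, 4, 5, 8, 10, 12]; color 2: [6, 7, 9, 11, 13, 14].

χ(G) = 2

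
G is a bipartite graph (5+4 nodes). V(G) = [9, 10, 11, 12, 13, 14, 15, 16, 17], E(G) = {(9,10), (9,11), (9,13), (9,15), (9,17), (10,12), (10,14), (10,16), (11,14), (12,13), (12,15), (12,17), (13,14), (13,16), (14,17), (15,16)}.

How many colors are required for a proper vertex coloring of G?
χ(G) = 2

Clique number ω(G) = 2 (lower bound: χ ≥ ω).
The graph is bipartite (no odd cycle), so 2 colors suffice: χ(G) = 2.
A valid 2-coloring: color 1: [9, 12, 14, 16]; color 2: [10, 11, 13, 15, 17].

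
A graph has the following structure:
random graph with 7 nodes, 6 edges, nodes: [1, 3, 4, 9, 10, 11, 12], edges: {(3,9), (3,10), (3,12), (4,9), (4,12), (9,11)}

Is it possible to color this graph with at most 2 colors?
Yes, G is 2-colorable

A valid 2-coloring: color 1: [1, 9, 10, 12]; color 2: [3, 4, 11].
(χ(G) = 2 ≤ 2.)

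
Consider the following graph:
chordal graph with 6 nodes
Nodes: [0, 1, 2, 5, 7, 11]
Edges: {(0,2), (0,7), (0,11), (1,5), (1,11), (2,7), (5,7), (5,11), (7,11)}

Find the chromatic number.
χ(G) = 3

Clique number ω(G) = 3 (lower bound: χ ≥ ω).
The clique on [1, 5, 11] has size 3, forcing χ ≥ 3, and the coloring below uses 3 colors, so χ(G) = 3.
A valid 3-coloring: color 1: [2, 11]; color 2: [1, 7]; color 3: [0, 5].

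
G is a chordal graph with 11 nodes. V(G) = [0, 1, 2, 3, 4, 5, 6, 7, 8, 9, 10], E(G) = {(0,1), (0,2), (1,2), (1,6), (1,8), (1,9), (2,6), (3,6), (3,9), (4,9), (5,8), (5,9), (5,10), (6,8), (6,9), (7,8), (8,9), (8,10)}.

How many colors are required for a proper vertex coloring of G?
Clique number ω(G) = 4 (lower bound: χ ≥ ω).
The clique on [1, 6, 8, 9] has size 4, forcing χ ≥ 4, and the coloring below uses 4 colors, so χ(G) = 4.
A valid 4-coloring: color 1: [2, 7, 9, 10]; color 2: [0, 3, 4, 8]; color 3: [5, 6]; color 4: [1].

χ(G) = 4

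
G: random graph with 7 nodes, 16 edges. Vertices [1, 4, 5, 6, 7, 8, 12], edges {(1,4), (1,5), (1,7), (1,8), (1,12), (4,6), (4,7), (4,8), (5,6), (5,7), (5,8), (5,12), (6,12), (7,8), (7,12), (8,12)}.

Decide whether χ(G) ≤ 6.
Yes, G is 6-colorable

A valid 6-coloring: color 1: [6, 8]; color 2: [4, 5]; color 3: [7]; color 4: [1]; color 5: [12].
(χ(G) = 5 ≤ 6.)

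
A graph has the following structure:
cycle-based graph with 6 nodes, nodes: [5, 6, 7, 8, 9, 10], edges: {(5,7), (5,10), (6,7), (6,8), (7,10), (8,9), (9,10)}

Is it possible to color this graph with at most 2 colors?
The clique on vertices [5, 7, 10] has size 3 > 2, so it alone needs 3 colors.

No, G is not 2-colorable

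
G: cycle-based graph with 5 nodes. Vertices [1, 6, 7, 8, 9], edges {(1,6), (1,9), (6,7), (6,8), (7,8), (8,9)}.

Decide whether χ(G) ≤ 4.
Yes, G is 4-colorable

A valid 4-coloring: color 1: [6, 9]; color 2: [1, 8]; color 3: [7].
(χ(G) = 3 ≤ 4.)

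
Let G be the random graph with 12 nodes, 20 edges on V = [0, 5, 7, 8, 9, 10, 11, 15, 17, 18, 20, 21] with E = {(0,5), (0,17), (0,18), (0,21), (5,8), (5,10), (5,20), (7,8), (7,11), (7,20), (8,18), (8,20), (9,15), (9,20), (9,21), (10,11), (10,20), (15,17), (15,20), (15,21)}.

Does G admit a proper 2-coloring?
The clique on vertices [9, 15, 20] has size 3 > 2, so it alone needs 3 colors.

No, G is not 2-colorable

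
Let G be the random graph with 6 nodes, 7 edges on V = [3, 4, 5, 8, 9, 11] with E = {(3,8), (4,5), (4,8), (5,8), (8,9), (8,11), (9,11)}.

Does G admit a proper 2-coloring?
The clique on vertices [8, 9, 11] has size 3 > 2, so it alone needs 3 colors.

No, G is not 2-colorable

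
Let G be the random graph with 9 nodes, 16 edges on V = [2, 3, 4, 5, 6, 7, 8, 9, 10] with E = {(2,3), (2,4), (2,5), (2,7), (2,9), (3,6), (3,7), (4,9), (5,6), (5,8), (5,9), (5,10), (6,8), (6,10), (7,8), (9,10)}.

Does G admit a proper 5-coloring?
A valid 5-coloring: color 1: [3, 4, 5]; color 2: [2, 8, 10]; color 3: [6, 7, 9].
(χ(G) = 3 ≤ 5.)

Yes, G is 5-colorable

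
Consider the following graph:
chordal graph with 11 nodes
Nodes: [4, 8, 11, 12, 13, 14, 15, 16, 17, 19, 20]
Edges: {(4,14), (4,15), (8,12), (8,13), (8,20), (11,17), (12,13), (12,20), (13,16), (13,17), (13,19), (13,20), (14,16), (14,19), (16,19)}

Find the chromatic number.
χ(G) = 4

Clique number ω(G) = 4 (lower bound: χ ≥ ω).
The clique on [8, 12, 13, 20] has size 4, forcing χ ≥ 4, and the coloring below uses 4 colors, so χ(G) = 4.
A valid 4-coloring: color 1: [11, 13, 14, 15]; color 2: [4, 16, 17, 20]; color 3: [8, 19]; color 4: [12].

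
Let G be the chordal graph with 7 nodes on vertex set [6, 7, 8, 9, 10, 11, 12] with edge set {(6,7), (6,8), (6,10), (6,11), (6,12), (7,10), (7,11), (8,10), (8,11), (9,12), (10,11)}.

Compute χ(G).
Clique number ω(G) = 4 (lower bound: χ ≥ ω).
The clique on [6, 8, 10, 11] has size 4, forcing χ ≥ 4, and the coloring below uses 4 colors, so χ(G) = 4.
A valid 4-coloring: color 1: [6, 9]; color 2: [10, 12]; color 3: [11]; color 4: [7, 8].

χ(G) = 4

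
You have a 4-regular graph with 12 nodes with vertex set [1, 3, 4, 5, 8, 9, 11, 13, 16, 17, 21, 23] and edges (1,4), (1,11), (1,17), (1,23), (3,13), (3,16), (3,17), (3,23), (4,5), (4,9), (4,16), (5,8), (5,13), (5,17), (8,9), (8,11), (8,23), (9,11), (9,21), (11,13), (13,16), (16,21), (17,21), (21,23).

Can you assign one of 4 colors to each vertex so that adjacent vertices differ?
Yes, G is 4-colorable

A valid 4-coloring: color 1: [1, 5, 9, 16]; color 2: [3, 4, 11, 21]; color 3: [13, 17, 23]; color 4: [8].
(χ(G) = 3 ≤ 4.)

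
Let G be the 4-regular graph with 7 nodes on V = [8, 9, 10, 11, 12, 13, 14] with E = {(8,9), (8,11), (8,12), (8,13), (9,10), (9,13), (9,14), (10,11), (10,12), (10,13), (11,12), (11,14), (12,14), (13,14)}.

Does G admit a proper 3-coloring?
A valid 3-coloring: color 1: [8, 10, 14]; color 2: [12, 13]; color 3: [9, 11].
(χ(G) = 3 ≤ 3.)

Yes, G is 3-colorable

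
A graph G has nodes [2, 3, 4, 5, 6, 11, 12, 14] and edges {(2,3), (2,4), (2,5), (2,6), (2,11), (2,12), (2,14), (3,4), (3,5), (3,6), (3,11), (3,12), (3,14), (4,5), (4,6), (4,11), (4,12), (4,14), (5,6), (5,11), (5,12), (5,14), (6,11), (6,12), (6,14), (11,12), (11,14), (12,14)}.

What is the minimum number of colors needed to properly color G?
Clique number ω(G) = 8 (lower bound: χ ≥ ω).
The clique on [2, 3, 4, 5, 6, 11, 12, 14] has size 8, forcing χ ≥ 8, and the coloring below uses 8 colors, so χ(G) = 8.
A valid 8-coloring: color 1: [3]; color 2: [2]; color 3: [5]; color 4: [14]; color 5: [4]; color 6: [11]; color 7: [6]; color 8: [12].

χ(G) = 8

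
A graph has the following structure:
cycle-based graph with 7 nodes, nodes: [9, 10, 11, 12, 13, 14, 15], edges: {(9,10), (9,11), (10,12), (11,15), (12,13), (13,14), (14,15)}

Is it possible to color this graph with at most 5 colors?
A valid 5-coloring: color 1: [10, 13, 15]; color 2: [11, 12, 14]; color 3: [9].
(χ(G) = 3 ≤ 5.)

Yes, G is 5-colorable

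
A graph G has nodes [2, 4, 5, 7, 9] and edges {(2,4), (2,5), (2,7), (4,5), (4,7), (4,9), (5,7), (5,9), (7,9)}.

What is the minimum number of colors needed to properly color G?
χ(G) = 4

Clique number ω(G) = 4 (lower bound: χ ≥ ω).
The clique on [4, 5, 7, 9] has size 4, forcing χ ≥ 4, and the coloring below uses 4 colors, so χ(G) = 4.
A valid 4-coloring: color 1: [5]; color 2: [7]; color 3: [4]; color 4: [2, 9].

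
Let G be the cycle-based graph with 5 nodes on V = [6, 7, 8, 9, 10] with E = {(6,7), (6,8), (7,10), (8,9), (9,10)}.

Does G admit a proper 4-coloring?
A valid 4-coloring: color 1: [7, 8]; color 2: [6, 10]; color 3: [9].
(χ(G) = 3 ≤ 4.)

Yes, G is 4-colorable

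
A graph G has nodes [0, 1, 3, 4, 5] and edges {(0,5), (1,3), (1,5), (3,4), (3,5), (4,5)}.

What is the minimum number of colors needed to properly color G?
Clique number ω(G) = 3 (lower bound: χ ≥ ω).
The clique on [1, 3, 5] has size 3, forcing χ ≥ 3, and the coloring below uses 3 colors, so χ(G) = 3.
A valid 3-coloring: color 1: [5]; color 2: [0, 3]; color 3: [1, 4].

χ(G) = 3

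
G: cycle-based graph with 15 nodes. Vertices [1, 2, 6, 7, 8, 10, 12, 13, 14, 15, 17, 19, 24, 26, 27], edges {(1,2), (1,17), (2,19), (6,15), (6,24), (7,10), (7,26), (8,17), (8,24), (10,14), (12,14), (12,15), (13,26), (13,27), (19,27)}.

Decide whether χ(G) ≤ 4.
Yes, G is 4-colorable

A valid 4-coloring: color 1: [1, 6, 8, 10, 12, 26, 27]; color 2: [7, 13, 14, 15, 17, 19, 24]; color 3: [2].
(χ(G) = 3 ≤ 4.)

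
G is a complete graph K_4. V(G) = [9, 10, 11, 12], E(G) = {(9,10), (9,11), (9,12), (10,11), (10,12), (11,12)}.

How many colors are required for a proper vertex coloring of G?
χ(G) = 4

Clique number ω(G) = 4 (lower bound: χ ≥ ω).
The clique on [9, 10, 11, 12] has size 4, forcing χ ≥ 4, and the coloring below uses 4 colors, so χ(G) = 4.
A valid 4-coloring: color 1: [12]; color 2: [9]; color 3: [11]; color 4: [10].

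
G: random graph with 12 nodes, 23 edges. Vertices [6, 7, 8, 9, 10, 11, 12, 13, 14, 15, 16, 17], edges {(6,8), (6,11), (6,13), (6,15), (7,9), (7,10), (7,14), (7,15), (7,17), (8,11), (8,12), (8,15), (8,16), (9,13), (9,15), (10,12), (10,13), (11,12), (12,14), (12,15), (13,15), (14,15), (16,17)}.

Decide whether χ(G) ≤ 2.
No, G is not 2-colorable

The clique on vertices [8, 11, 12] has size 3 > 2, so it alone needs 3 colors.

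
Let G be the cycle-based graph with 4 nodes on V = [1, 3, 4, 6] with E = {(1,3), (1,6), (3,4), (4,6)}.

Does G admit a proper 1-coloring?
No, G is not 1-colorable

Edge (1,3) forces its endpoints to differ, so 1 color is not enough.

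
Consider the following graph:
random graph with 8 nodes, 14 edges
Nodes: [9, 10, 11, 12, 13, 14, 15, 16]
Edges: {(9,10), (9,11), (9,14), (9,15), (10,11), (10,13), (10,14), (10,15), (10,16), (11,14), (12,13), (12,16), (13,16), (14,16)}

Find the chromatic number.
Clique number ω(G) = 4 (lower bound: χ ≥ ω).
The clique on [9, 10, 11, 14] has size 4, forcing χ ≥ 4, and the coloring below uses 4 colors, so χ(G) = 4.
A valid 4-coloring: color 1: [10, 12]; color 2: [13, 14, 15]; color 3: [9, 16]; color 4: [11].

χ(G) = 4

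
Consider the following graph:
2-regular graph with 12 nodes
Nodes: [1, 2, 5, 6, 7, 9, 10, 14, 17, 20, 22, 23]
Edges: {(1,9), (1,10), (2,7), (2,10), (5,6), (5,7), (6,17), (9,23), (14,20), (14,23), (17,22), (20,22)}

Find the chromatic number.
Clique number ω(G) = 2 (lower bound: χ ≥ ω).
The graph is bipartite (no odd cycle), so 2 colors suffice: χ(G) = 2.
A valid 2-coloring: color 1: [6, 7, 9, 10, 14, 22]; color 2: [1, 2, 5, 17, 20, 23].

χ(G) = 2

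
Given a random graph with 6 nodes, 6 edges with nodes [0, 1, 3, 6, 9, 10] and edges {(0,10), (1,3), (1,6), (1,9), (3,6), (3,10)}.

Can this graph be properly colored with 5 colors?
Yes, G is 5-colorable

A valid 5-coloring: color 1: [0, 3, 9]; color 2: [1, 10]; color 3: [6].
(χ(G) = 3 ≤ 5.)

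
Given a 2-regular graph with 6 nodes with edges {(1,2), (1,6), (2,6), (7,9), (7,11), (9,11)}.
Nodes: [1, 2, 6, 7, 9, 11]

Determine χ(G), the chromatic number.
χ(G) = 3

Clique number ω(G) = 3 (lower bound: χ ≥ ω).
The clique on [1, 2, 6] has size 3, forcing χ ≥ 3, and the coloring below uses 3 colors, so χ(G) = 3.
A valid 3-coloring: color 1: [2, 9]; color 2: [6, 7]; color 3: [1, 11].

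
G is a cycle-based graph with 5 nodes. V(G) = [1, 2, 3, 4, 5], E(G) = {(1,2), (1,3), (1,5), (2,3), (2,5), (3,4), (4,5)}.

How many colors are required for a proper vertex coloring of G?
Clique number ω(G) = 3 (lower bound: χ ≥ ω).
The clique on [1, 2, 3] has size 3, forcing χ ≥ 3, and the coloring below uses 3 colors, so χ(G) = 3.
A valid 3-coloring: color 1: [3, 5]; color 2: [1, 4]; color 3: [2].

χ(G) = 3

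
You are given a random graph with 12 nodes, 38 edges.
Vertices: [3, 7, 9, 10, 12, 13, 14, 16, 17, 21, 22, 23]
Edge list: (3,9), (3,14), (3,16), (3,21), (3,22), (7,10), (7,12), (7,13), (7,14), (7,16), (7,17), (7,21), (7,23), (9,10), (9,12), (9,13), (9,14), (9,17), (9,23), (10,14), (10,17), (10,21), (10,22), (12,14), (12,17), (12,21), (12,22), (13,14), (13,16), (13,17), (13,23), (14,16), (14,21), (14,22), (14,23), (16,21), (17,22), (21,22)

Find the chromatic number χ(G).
Clique number ω(G) = 4 (lower bound: χ ≥ ω).
Odd cycle [7, 16, 3, 22, 10] needs 3 colors (χ ≥ 3).
Vertex 21 is adjacent to every vertex of [3, 7, 10, 16, 22], which already need 3 colors among themselves, so 21 needs a new color (χ ≥ 4).
Vertex 14 is adjacent to every vertex of [3, 7, 10, 16, 21, 22], which already need 4 colors among themselves, so 14 needs a new color (χ ≥ 5).
The coloring below uses 5 colors, so χ(G) = 5.
A valid 5-coloring: color 1: [14, 17]; color 2: [7, 9, 22]; color 3: [13, 21]; color 4: [10, 12, 16, 23]; color 5: [3].

χ(G) = 5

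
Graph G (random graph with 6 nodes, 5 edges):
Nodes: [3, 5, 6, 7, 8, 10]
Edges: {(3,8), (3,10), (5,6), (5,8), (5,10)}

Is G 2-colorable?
A valid 2-coloring: color 1: [3, 5, 7]; color 2: [6, 8, 10].
(χ(G) = 2 ≤ 2.)

Yes, G is 2-colorable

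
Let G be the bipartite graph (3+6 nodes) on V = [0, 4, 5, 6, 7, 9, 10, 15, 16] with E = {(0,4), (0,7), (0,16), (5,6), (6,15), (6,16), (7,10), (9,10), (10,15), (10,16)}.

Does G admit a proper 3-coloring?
Yes, G is 3-colorable

A valid 3-coloring: color 1: [0, 6, 10]; color 2: [4, 5, 7, 9, 15, 16].
(χ(G) = 2 ≤ 3.)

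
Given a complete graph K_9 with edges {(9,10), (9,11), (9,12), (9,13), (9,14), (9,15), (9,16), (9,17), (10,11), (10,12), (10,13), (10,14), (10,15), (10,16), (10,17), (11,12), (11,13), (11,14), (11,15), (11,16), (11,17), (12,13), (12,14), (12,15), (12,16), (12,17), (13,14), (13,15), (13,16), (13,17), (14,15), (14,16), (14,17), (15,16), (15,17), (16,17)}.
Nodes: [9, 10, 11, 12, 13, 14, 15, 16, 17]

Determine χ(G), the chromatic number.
Clique number ω(G) = 9 (lower bound: χ ≥ ω).
The clique on [9, 10, 11, 12, 13, 14, 15, 16, 17] has size 9, forcing χ ≥ 9, and the coloring below uses 9 colors, so χ(G) = 9.
A valid 9-coloring: color 1: [11]; color 2: [14]; color 3: [12]; color 4: [15]; color 5: [17]; color 6: [10]; color 7: [9]; color 8: [13]; color 9: [16].

χ(G) = 9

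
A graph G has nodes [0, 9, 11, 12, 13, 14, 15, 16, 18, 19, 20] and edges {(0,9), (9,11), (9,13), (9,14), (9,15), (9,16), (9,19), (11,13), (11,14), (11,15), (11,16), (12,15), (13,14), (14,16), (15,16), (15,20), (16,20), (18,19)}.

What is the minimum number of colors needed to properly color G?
χ(G) = 4

Clique number ω(G) = 4 (lower bound: χ ≥ ω).
The clique on [9, 11, 14, 16] has size 4, forcing χ ≥ 4, and the coloring below uses 4 colors, so χ(G) = 4.
A valid 4-coloring: color 1: [9, 12, 18, 20]; color 2: [0, 13, 16, 19]; color 3: [11]; color 4: [14, 15].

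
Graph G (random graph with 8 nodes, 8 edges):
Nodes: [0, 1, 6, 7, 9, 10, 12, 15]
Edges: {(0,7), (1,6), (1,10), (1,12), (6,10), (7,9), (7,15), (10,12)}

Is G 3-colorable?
Yes, G is 3-colorable

A valid 3-coloring: color 1: [1, 7]; color 2: [0, 9, 10, 15]; color 3: [6, 12].
(χ(G) = 3 ≤ 3.)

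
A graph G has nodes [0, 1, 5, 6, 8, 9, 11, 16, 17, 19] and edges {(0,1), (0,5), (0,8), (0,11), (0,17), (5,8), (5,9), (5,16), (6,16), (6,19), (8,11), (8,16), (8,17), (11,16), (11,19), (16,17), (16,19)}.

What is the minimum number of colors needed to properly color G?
Clique number ω(G) = 3 (lower bound: χ ≥ ω).
The clique on [0, 8, 17] has size 3, forcing χ ≥ 3, and the coloring below uses 3 colors, so χ(G) = 3.
A valid 3-coloring: color 1: [0, 9, 16]; color 2: [1, 8, 19]; color 3: [5, 6, 11, 17].

χ(G) = 3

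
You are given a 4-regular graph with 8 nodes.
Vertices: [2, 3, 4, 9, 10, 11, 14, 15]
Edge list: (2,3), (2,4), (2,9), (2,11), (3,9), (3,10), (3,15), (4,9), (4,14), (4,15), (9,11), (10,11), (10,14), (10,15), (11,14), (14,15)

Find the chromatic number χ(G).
χ(G) = 4

Clique number ω(G) = 3 (lower bound: χ ≥ ω).
Suppose a proper 3-coloring c exists. The clique [2, 3, 9] takes 3 distinct colors; by symmetry let c(2) = 1, c(3) = 2, c(9) = 3.
- Vertex 4: neighbors [2, 9] already have colors [1, 3] ⇒ c(4) = 2.
- Vertex 11: neighbors [2, 9] already have colors [1, 3] ⇒ c(11) = 2.
- Vertex 10: neighbors [3] already have colors [2]; try each remaining color.
- Case c(10) = 1:
  - Vertex 14: neighbors [10, 4] already have colors [1, 2] ⇒ c(14) = 3.
  - Vertex 15: neighbors [10, 3, 14] already have colors [1, 2, 3] — all 3 colors blocked. Contradiction.
- Case c(10) = 3:
  - Vertex 14: neighbors [4, 10] already have colors [2, 3] ⇒ c(14) = 1.
  - Vertex 15: neighbors [14, 3, 10] already have colors [1, 2, 3] — all 3 colors blocked. Contradiction.
Every case ends in a contradiction, so G has no proper 3-coloring (χ ≥ 4).
The coloring below uses 4 colors, so χ(G) = 4.
A valid 4-coloring: color 1: [4, 10]; color 2: [2, 14]; color 3: [9, 15]; color 4: [3, 11].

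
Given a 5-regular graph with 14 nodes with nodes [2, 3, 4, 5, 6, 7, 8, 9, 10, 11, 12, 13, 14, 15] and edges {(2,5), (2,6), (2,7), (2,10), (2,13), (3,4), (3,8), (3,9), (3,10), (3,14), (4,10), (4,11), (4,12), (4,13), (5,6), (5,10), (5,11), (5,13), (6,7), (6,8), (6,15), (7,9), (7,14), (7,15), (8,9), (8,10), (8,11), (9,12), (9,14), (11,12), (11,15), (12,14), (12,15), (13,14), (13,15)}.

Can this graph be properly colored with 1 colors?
The clique on vertices [2, 5, 10] has size 3 > 1, so it alone needs 3 colors.

No, G is not 1-colorable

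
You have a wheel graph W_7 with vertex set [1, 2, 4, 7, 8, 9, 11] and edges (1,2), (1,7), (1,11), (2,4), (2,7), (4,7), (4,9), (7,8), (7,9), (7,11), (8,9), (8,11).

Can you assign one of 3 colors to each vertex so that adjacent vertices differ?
A valid 3-coloring: color 1: [7]; color 2: [1, 4, 8]; color 3: [2, 9, 11].
(χ(G) = 3 ≤ 3.)

Yes, G is 3-colorable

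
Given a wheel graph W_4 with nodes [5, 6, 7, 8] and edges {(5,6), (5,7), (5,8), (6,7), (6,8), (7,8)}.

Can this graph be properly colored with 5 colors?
A valid 5-coloring: color 1: [7]; color 2: [5]; color 3: [6]; color 4: [8].
(χ(G) = 4 ≤ 5.)

Yes, G is 5-colorable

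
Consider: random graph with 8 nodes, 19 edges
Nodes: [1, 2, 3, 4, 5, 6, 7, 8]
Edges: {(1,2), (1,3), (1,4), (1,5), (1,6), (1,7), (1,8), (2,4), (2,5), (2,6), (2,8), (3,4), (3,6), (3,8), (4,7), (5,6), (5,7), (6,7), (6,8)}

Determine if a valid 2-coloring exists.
No, G is not 2-colorable

The clique on vertices [1, 2, 6, 8] has size 4 > 2, so it alone needs 4 colors.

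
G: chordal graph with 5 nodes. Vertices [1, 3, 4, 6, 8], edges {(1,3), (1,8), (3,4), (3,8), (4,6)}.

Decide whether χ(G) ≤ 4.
Yes, G is 4-colorable

A valid 4-coloring: color 1: [3, 6]; color 2: [4, 8]; color 3: [1].
(χ(G) = 3 ≤ 4.)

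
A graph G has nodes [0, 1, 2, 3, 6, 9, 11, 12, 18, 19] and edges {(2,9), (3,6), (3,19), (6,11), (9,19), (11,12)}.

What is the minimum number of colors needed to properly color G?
Clique number ω(G) = 2 (lower bound: χ ≥ ω).
The graph is bipartite (no odd cycle), so 2 colors suffice: χ(G) = 2.
A valid 2-coloring: color 1: [0, 1, 2, 6, 12, 18, 19]; color 2: [3, 9, 11].

χ(G) = 2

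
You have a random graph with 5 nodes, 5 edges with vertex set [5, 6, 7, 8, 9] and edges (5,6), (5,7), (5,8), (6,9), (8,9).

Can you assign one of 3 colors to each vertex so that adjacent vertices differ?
Yes, G is 3-colorable

A valid 3-coloring: color 1: [5, 9]; color 2: [6, 7, 8].
(χ(G) = 2 ≤ 3.)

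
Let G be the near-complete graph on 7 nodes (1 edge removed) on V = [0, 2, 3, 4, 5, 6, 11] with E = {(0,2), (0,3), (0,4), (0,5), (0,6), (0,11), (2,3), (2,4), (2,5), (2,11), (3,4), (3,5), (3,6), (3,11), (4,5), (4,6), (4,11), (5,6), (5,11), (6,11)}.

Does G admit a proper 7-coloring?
A valid 7-coloring: color 1: [5]; color 2: [11]; color 3: [0]; color 4: [3]; color 5: [4]; color 6: [2, 6].
(χ(G) = 6 ≤ 7.)

Yes, G is 7-colorable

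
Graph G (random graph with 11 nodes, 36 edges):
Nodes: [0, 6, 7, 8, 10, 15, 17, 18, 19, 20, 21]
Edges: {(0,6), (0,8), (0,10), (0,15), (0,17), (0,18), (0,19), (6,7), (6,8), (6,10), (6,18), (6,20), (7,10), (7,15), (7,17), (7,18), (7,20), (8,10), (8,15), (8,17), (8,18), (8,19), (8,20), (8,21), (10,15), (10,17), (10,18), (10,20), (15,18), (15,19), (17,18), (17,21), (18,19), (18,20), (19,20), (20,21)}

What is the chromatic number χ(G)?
χ(G) = 5

Clique number ω(G) = 5 (lower bound: χ ≥ ω).
The clique on [0, 8, 10, 17, 18] has size 5, forcing χ ≥ 5, and the coloring below uses 5 colors, so χ(G) = 5.
A valid 5-coloring: color 1: [18, 21]; color 2: [7, 8]; color 3: [10, 19]; color 4: [0, 20]; color 5: [6, 15, 17].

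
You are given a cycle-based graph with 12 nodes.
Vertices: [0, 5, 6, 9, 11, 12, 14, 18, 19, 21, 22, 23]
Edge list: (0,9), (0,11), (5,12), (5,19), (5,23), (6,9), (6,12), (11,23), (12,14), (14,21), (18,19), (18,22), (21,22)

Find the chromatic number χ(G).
χ(G) = 3

Clique number ω(G) = 2 (lower bound: χ ≥ ω).
Odd cycle [23, 11, 0, 9, 6, 12, 5] needs 3 colors (χ ≥ 3).
The coloring below uses 3 colors, so χ(G) = 3.
A valid 3-coloring: color 1: [5, 9, 11, 14, 18]; color 2: [0, 12, 19, 22, 23]; color 3: [6, 21].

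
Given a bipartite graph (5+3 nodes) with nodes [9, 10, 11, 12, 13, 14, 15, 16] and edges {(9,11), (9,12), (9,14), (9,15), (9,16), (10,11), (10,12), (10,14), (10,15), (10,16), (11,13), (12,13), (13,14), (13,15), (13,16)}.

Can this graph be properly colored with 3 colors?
Yes, G is 3-colorable

A valid 3-coloring: color 1: [9, 10, 13]; color 2: [11, 12, 14, 15, 16].
(χ(G) = 2 ≤ 3.)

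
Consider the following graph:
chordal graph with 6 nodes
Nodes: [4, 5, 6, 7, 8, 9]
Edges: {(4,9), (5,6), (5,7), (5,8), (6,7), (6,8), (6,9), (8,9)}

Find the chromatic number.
Clique number ω(G) = 3 (lower bound: χ ≥ ω).
The clique on [6, 8, 9] has size 3, forcing χ ≥ 3, and the coloring below uses 3 colors, so χ(G) = 3.
A valid 3-coloring: color 1: [4, 6]; color 2: [5, 9]; color 3: [7, 8].

χ(G) = 3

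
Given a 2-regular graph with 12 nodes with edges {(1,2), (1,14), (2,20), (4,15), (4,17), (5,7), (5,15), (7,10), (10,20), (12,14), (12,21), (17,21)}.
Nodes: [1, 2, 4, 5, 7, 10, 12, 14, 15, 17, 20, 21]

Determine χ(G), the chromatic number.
χ(G) = 2

Clique number ω(G) = 2 (lower bound: χ ≥ ω).
The graph is bipartite (no odd cycle), so 2 colors suffice: χ(G) = 2.
A valid 2-coloring: color 1: [2, 4, 5, 10, 14, 21]; color 2: [1, 7, 12, 15, 17, 20].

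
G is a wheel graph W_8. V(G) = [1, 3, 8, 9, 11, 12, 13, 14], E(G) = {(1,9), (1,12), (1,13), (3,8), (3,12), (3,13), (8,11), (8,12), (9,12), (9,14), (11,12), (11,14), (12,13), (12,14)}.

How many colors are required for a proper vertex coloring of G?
Clique number ω(G) = 3 (lower bound: χ ≥ ω).
Odd cycle [9, 14, 11, 8, 3, 13, 1] needs 3 colors (χ ≥ 3).
Vertex 12 is adjacent to every vertex of [1, 3, 8, 9, 11, 13, 14], which already need 3 colors among themselves, so 12 needs a new color (χ ≥ 4).
The coloring below uses 4 colors, so χ(G) = 4.
A valid 4-coloring: color 1: [12]; color 2: [9, 11, 13]; color 3: [1, 8, 14]; color 4: [3].

χ(G) = 4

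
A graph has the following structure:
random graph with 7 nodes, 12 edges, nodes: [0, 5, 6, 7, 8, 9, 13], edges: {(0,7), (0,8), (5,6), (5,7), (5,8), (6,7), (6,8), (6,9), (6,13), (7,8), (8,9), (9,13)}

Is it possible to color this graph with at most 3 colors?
The clique on vertices [5, 6, 7, 8] has size 4 > 3, so it alone needs 4 colors.

No, G is not 3-colorable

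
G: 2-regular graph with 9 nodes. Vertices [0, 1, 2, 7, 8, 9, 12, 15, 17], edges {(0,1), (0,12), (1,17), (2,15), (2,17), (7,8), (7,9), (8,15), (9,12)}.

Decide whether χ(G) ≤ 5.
A valid 5-coloring: color 1: [1, 2, 8, 12]; color 2: [0, 7, 15, 17]; color 3: [9].
(χ(G) = 3 ≤ 5.)

Yes, G is 5-colorable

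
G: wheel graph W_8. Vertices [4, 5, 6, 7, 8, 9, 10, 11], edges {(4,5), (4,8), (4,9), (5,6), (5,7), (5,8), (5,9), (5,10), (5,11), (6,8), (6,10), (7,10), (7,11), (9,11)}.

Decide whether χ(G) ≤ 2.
The clique on vertices [4, 5, 8] has size 3 > 2, so it alone needs 3 colors.

No, G is not 2-colorable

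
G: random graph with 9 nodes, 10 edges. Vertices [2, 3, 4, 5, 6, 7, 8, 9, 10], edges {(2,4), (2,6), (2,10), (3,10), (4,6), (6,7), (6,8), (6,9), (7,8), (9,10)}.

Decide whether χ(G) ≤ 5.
A valid 5-coloring: color 1: [5, 6, 10]; color 2: [2, 3, 8, 9]; color 3: [4, 7].
(χ(G) = 3 ≤ 5.)

Yes, G is 5-colorable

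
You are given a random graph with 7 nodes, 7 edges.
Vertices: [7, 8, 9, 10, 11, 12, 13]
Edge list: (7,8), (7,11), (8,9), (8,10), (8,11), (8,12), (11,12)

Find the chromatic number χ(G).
Clique number ω(G) = 3 (lower bound: χ ≥ ω).
The clique on [8, 11, 12] has size 3, forcing χ ≥ 3, and the coloring below uses 3 colors, so χ(G) = 3.
A valid 3-coloring: color 1: [8, 13]; color 2: [9, 10, 11]; color 3: [7, 12].

χ(G) = 3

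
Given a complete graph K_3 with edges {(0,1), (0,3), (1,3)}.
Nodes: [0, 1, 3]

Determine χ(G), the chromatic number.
Clique number ω(G) = 3 (lower bound: χ ≥ ω).
The clique on [0, 1, 3] has size 3, forcing χ ≥ 3, and the coloring below uses 3 colors, so χ(G) = 3.
A valid 3-coloring: color 1: [3]; color 2: [0]; color 3: [1].

χ(G) = 3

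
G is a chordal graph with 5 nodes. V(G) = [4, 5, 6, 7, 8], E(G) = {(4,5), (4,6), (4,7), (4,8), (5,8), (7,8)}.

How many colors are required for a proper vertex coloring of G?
Clique number ω(G) = 3 (lower bound: χ ≥ ω).
The clique on [4, 5, 8] has size 3, forcing χ ≥ 3, and the coloring below uses 3 colors, so χ(G) = 3.
A valid 3-coloring: color 1: [4]; color 2: [6, 8]; color 3: [5, 7].

χ(G) = 3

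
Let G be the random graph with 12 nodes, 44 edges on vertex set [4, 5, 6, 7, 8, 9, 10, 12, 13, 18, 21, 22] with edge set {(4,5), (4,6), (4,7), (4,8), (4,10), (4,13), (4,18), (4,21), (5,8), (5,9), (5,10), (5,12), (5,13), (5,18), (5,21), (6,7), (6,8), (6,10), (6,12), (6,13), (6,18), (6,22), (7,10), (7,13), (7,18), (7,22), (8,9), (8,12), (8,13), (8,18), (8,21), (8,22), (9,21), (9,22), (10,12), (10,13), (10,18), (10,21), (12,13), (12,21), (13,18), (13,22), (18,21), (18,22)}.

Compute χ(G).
Clique number ω(G) = 6 (lower bound: χ ≥ ω).
The clique on [4, 6, 7, 10, 13, 18] has size 6, forcing χ ≥ 6, and the coloring below uses 6 colors, so χ(G) = 6.
A valid 6-coloring: color 1: [8, 10]; color 2: [9, 12, 18]; color 3: [13, 21]; color 4: [5, 6]; color 5: [4, 22]; color 6: [7].

χ(G) = 6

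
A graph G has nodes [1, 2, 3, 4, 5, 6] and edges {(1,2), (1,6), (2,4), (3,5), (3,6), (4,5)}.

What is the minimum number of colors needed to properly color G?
Clique number ω(G) = 2 (lower bound: χ ≥ ω).
The graph is bipartite (no odd cycle), so 2 colors suffice: χ(G) = 2.
A valid 2-coloring: color 1: [1, 3, 4]; color 2: [2, 5, 6].

χ(G) = 2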